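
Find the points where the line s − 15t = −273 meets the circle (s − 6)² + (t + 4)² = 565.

Express t = (273 + s)/15 and substitute into the circle:
226s² − 2034s − 8136 = 0  ⟹  s² − 9s − 36 = 0
s = 12 or s = −3, giving (12, 19) and (−3, 18).

(−3, 18) and (12, 19)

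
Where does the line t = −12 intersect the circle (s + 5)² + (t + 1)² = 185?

(−13, −12) and (3, −12)

Substitute t = −12:
s² + 10s − 39 = 0
s = 3 or s = −13, giving (3, −12) and (−13, −12).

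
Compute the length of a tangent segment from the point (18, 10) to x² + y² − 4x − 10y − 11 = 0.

Centre (2, 5), r² = 40. |PO|² = (16)² + (5)² = 281.
By the tangent–radius right angle, tangent length = √(|PO|² − r²) = √241.

√241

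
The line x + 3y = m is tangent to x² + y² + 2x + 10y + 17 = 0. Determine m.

m = −16 ± 3√10

Tangency holds when the distance from the centre (−1, −5) to the line equals the radius 3:
|1·(−1) + 3·(−5) − m| / √10 = 3
|m − (−16)| = 3√10.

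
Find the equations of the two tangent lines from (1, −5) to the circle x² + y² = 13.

Write the tangent as mx − y + (−5 − m·(1)) = 0 and set its distance from the centre to √13:
(−1m − (5))² = 13(m² + 1)
6m² − 5m − 6 = 0, so m = −2/3 or m = 3/2.
Through (1, −5) these give 2x + 3y = −13 and 3x − 2y = 13.

2x + 3y = −13 and 3x − 2y = 13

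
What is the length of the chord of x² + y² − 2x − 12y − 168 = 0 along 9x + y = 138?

From the line, y = −9x + 138. Substituting:
82x² − 2378x + 17220 = 0  ⟹  x² − 29x + 210 = 0
x = 15 or x = 14, giving (15, 3) and (14, 12).
Chord length = distance between (15, 3) and (14, 12) = √82 = √82.

√82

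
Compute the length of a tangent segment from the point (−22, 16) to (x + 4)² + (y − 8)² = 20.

The centre is (−4, 8) and r = 2√5. The square of the distance from P to the centre is 324 + 64 = 388.
The tangent meets the radius at right angles, so tangent² = |PO|² − r² = 388 − 20 = 368.

4√23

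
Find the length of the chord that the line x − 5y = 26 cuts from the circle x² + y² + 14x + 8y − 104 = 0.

Centre (−7, −4), r² = 169. Perpendicular distance d from centre to line = |−13| / √26 = 13/√26.
Chord = 2√(r² − d²) = 2·√(325/2) = 5√26.

5√26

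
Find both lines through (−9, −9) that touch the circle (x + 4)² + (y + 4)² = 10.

3x − y = −18 and x − 3y = 18

Let a tangent through (−9, −9) have slope m. Its distance from (−4, −4) must equal √10:
(5m − (5))² = 10(m² + 1)
3m² − 10m + 3 = 0, so m = 3 or m = 1/3.
Through (−9, −9) these give 3x − y = −18 and x − 3y = 18.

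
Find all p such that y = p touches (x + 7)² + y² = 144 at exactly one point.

p = −12 or p = 12

For a tangent, require d(centre, line) = r = 12.
|0·(−7) + 1·0 − p| / √1 = 12
|p| = 12, so p = 12 or p = −12.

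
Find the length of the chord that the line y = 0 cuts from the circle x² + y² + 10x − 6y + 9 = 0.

8

Substitute y = 0:
x² + 10x + 9 = 0
x = −1 or x = −9, giving (−1, 0) and (−9, 0).
Chord length = distance between (−1, 0) and (−9, 0) = √64 = 8.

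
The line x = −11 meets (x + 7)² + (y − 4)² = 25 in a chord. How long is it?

Centre (−7, 4), r² = 25. Perpendicular distance d from centre to line = |4| / √1 = 4.
Half the chord is √(r² − d²) = √(9), so the full chord is 6.

6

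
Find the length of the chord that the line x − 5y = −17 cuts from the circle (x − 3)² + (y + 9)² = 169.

√26

Centre (3, −9), r² = 169. Perpendicular distance d from centre to line = |65| / √26 = 65/√26.
Half the chord is √(r² − d²) = √(13/2), so the full chord is √26.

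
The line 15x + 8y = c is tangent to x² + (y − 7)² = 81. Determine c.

c = −97 or c = 209

For a tangent, require d(centre, line) = r = 9.
|15·0 + 8·7 − c| / √289 = 9
|c − (56)| = 9·17, so c = 209 or c = −97.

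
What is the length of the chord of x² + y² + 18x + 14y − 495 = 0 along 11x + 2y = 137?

10√5

From the line, y = (137 − 11x)/2. Substituting:
125x² − 3250x + 20625 = 0  ⟹  x² − 26x + 165 = 0
x = 15 or x = 11, giving (15, −14) and (11, 8).
Chord length = distance between (15, −14) and (11, 8) = √500 = 10√5.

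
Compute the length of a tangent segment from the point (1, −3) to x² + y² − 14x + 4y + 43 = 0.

The centre is (7, −2) and r = √10. The square of the distance from P to the centre is 36 + 1 = 37.
By the tangent–radius right angle, tangent length = √(|PO|² − r²) = √27 = 3√3.

3√3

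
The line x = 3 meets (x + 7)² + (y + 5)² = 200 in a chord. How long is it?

20

The line gives x = 3. Substituting into the circle:
y² + 10y − 75 = 0
y = 5 or y = −15, giving (3, 5) and (3, −15).
Chord length = distance between (3, 5) and (3, −15) = √400 = 20.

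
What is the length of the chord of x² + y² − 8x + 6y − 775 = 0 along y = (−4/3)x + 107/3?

40

Express y = (107 − 4x)/3 and substitute into the circle:
25x² − 1000x + 6400 = 0  ⟹  x² − 40x + 256 = 0
x = 32 or x = 8, giving (32, −7) and (8, 25).
Chord length = distance between (32, −7) and (8, 25) = √1600 = 40.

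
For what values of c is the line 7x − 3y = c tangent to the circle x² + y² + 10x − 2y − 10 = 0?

c = −38 ± 6√58

The line touches the circle iff its distance from (−5, 1) is 6:
|7·(−5) − 3·1 − c| / √58 = 6
|c − (−38)| = 6√58.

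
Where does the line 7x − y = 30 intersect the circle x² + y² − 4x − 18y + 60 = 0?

(5, 5) and (6, 12)

From the line, y = 7x − 30. Substituting:
50x² − 550x + 1500 = 0  ⟹  x² − 11x + 30 = 0
x = 6 or x = 5, giving (6, 12) and (5, 5).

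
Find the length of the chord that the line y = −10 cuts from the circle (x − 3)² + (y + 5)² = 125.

From the line, y = −10. Substituting:
x² − 6x − 91 = 0
x = 13 or x = −7, giving (13, −10) and (−7, −10).
|(13, −10) − (−7, −10)| = √((20)² + (0)²) = 20.

20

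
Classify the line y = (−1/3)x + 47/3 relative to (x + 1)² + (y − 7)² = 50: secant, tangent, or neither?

Substituting the line into the circle gives 10x² − 34x + 235 = 0.
Discriminant = (−34)² − 4·10·(235) = −8244 < 0.
No real roots: the line does not meet the circle.

neither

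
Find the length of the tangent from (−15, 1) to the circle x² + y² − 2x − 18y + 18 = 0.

With centre O = (1, 9), |OP|² = 320 and r² = 64.
By the tangent–radius right angle, tangent length = √(|PO|² − r²) = √256 = 16.

16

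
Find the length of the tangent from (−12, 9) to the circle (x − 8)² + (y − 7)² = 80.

The centre is (8, 7) and r = 4√5. The square of the distance from P to the centre is 400 + 4 = 404.
The tangent meets the radius at right angles, so tangent² = |PO|² − r² = 404 − 80 = 324.

18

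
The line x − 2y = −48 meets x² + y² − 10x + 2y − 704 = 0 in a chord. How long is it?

10√5

From the line, y = (48 + x)/2. Substituting:
5x² + 60x − 320 = 0  ⟹  x² + 12x − 64 = 0
x = 4 or x = −16, giving (4, 26) and (−16, 16).
|(4, 26) − (−16, 16)| = √((20)² + (10)²) = 10√5.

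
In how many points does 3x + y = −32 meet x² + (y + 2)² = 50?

d² = (3·0 + 1·(−2) − (−32))²/10 = 90; r² = 50.
Since d² > r², the line lies outside the circle.

0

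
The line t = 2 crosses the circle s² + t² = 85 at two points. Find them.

(−9, 2) and (9, 2)

From the line, t = 2. Substituting:
s² − 81 = 0
s = 9 or s = −9, giving (9, 2) and (−9, 2).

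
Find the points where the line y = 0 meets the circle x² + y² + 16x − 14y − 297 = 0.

(−27, 0) and (11, 0)

Express y = 0 and substitute into the circle:
x² + 16x − 297 = 0
x = 11 or x = −27, giving (11, 0) and (−27, 0).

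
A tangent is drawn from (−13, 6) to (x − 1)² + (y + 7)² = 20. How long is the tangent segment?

Centre (1, −7), r² = 20. |PO|² = (−14)² + (13)² = 365.
The tangent meets the radius at right angles, so tangent² = |PO|² − r² = 365 − 20 = 345.

√345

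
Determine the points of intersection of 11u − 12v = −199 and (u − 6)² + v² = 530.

Substitute v = (199 + 11u)/12:
265u² + 2650u − 31535 = 0  ⟹  u² + 10u − 119 = 0
u = 7 or u = −17, giving (7, 23) and (−17, 1).

(−17, 1) and (7, 23)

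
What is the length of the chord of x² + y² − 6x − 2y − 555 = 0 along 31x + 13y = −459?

Substitute y = (−459 − 31x)/13:
1130x² + 28250x + 128820 = 0  ⟹  x² + 25x + 114 = 0
x = −6 or x = −19, giving (−6, −21) and (−19, 10).
Chord length = distance between (−6, −21) and (−19, 10) = √1130 = √1130.

√1130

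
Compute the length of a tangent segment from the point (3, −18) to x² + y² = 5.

2√82

With centre O = (0, 0), |OP|² = 333 and r² = 5.
By the tangent–radius right angle, tangent length = √(|PO|² − r²) = √328 = 2√82.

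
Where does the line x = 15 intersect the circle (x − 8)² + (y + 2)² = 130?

(15, −11) and (15, 7)

The line gives x = 15. Substituting into the circle:
y² + 4y − 77 = 0
y = 7 or y = −11, giving (15, 7) and (15, −11).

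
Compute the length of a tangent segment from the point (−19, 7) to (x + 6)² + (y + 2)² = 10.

Centre (−6, −2), r² = 10. |PO|² = (−13)² + (9)² = 250.
By the tangent–radius right angle, tangent length = √(|PO|² − r²) = √240 = 4√15.

4√15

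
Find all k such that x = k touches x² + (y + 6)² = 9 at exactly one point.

Tangency holds when the distance from the centre (0, −6) to the line equals the radius 3:
|1·0 + 0·(−6) − k| / √1 = 3
|k| = 3, so k = 3 or k = −3.

k = −3 or k = 3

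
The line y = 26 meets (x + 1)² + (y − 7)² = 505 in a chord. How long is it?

From the line, y = 26. Substituting:
x² + 2x − 143 = 0
x = 11 or x = −13, giving (11, 26) and (−13, 26).
Chord length = distance between (11, 26) and (−13, 26) = √576 = 24.

24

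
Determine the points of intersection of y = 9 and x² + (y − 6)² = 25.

(−4, 9) and (4, 9)

From the line, y = 9. Substituting:
x² − 16 = 0
x = 4 or x = −4, giving (4, 9) and (−4, 9).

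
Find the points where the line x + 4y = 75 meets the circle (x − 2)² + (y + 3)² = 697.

From the line, y = (75 − x)/4. Substituting:
17x² − 238x − 3519 = 0  ⟹  x² − 14x − 207 = 0
x = 23 or x = −9, giving (23, 13) and (−9, 21).

(−9, 21) and (23, 13)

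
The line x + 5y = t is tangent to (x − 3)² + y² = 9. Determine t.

t = 3 ± 3√26

For a tangent, require d(centre, line) = r = 3.
|1·3 + 5·0 − t| / √26 = 3
|t − (3)| = 3√26.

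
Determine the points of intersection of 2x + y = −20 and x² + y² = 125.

Express y = −2x − 20 and substitute into the circle:
5x² + 80x + 275 = 0  ⟹  x² + 16x + 55 = 0
x = −5 or x = −11, giving (−5, −10) and (−11, 2).

(−11, 2) and (−5, −10)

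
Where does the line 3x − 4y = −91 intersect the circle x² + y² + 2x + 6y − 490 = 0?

From the line, y = (91 + 3x)/4. Substituting:
25x² + 650x + 2625 = 0  ⟹  x² + 26x + 105 = 0
x = −5 or x = −21, giving (−5, 19) and (−21, 7).

(−21, 7) and (−5, 19)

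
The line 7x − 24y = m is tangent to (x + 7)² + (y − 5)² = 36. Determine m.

For a tangent, require d(centre, line) = r = 6.
|7·(−7) − 24·5 − m| / √625 = 6
|m − (−169)| = 6·25, so m = −19 or m = −319.

m = −319 or m = −19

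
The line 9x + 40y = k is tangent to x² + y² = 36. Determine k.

k = −246 or k = 246

For a tangent, require d(centre, line) = r = 6.
|9·0 + 40·0 − k| / √1681 = 6
|k| = 6·41, so k = 246 or k = −246.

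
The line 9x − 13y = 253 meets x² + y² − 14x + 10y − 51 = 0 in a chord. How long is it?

5√10

Substitute y = (−253 + 9x)/13:
250x² − 5750x + 22500 = 0  ⟹  x² − 23x + 90 = 0
x = 18 or x = 5, giving (18, −7) and (5, −16).
|(18, −7) − (5, −16)| = √((13)² + (9)²) = 5√10.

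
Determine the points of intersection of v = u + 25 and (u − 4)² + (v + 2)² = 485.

(−13, 12) and (−10, 15)

Express v = u + 25 and substitute into the circle:
2u² + 46u + 260 = 0  ⟹  u² + 23u + 130 = 0
u = −10 or u = −13, giving (−10, 15) and (−13, 12).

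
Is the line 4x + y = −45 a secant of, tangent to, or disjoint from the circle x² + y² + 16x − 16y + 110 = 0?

disjoint

Centre (−8, 8), r² = 18. Distance² from centre to line = (21)²/17 = 441/17.
Since d² > r², the line lies outside the circle.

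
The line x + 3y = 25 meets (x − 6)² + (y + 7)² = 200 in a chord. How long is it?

4√10

Substitute y = (25 − x)/3:
10x² − 200x + 640 = 0  ⟹  x² − 20x + 64 = 0
x = 16 or x = 4, giving (16, 3) and (4, 7).
Chord length = distance between (16, 3) and (4, 7) = √160 = 4√10.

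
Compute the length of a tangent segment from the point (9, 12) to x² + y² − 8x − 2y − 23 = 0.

√106

With centre O = (4, 1), |OP|² = 146 and r² = 40.
By the tangent–radius right angle, tangent length = √(|PO|² − r²) = √106.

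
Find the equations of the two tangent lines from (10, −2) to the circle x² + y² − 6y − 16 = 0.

A line y − (−2) = m(x − (10)) is tangent when its distance from (0, 3) is 5:
(−10m − (5))² = 25(m² + 1)
3m² + 4m = 0, so m = 0 or m = −4/3.
With m = 0: y = −2. With m = −4/3: 4x + 3y = 34.

y = −2 and 4x + 3y = 34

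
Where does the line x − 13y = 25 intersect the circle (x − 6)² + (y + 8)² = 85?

Substitute y = (−25 + x)/13:
170x² − 1870x − 2040 = 0  ⟹  x² − 11x − 12 = 0
x = 12 or x = −1, giving (12, −1) and (−1, −2).

(−1, −2) and (12, −1)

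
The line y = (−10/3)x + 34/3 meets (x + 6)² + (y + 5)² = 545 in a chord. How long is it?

4√109

Substitute y = (34 − 10x)/3:
109x² − 872x − 2180 = 0  ⟹  x² − 8x − 20 = 0
x = 10 or x = −2, giving (10, −22) and (−2, 18).
|(10, −22) − (−2, 18)| = √((12)² + (−40)²) = 4√109.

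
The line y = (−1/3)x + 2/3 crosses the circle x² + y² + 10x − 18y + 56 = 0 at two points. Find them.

(−10, 4) and (−4, 2)

Express y = (2 − x)/3 and substitute into the circle:
10x² + 140x + 400 = 0  ⟹  x² + 14x + 40 = 0
x = −4 or x = −10, giving (−4, 2) and (−10, 4).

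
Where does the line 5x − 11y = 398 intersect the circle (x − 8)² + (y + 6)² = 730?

Substitute y = (−398 + 5x)/11:
146x² − 5256x + 29638 = 0  ⟹  x² − 36x + 203 = 0
x = 29 or x = 7, giving (29, −23) and (7, −33).

(7, −33) and (29, −23)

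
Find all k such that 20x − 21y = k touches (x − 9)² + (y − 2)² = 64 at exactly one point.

The line touches the circle iff its distance from (9, 2) is 8:
|20·9 − 21·2 − k| / √841 = 8
|k − (138)| = 8·29, so k = 370 or k = −94.

k = −94 or k = 370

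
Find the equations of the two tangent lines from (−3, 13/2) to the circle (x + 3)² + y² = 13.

Let a tangent through (−3, 13/2) have slope m. Its distance from (−3, 0) must equal √13:
(0m − (−13/2))² = 13(m² + 1)
4m² − 9 = 0, so m = 3/2 or m = −3/2.
Through (−3, 13/2) these give 3x − 2y = −22 and 3x + 2y = 4.

3x − 2y = −22 and 3x + 2y = 4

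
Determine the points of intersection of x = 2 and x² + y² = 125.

(2, −11) and (2, 11)

The line gives x = 2. Substituting into the circle:
y² − 121 = 0
y = 11 or y = −11, giving (2, 11) and (2, −11).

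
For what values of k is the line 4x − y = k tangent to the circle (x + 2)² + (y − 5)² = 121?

k = −13 ± 11√17

Tangency holds when the distance from the centre (−2, 5) to the line equals the radius 11:
|4·(−2) − 1·5 − k| / √17 = 11
|k − (−13)| = 11√17.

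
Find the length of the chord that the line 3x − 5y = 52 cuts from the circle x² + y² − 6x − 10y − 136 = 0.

The distance from (3, 5) to the line is 68/√34, and r² = 170.
Chord = 2√(r² − d²) = 2·√(34) = 2√34.

2√34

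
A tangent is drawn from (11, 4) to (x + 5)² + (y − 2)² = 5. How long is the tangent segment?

√255

With centre O = (−5, 2), |OP|² = 260 and r² = 5.
The tangent meets the radius at right angles, so tangent² = |PO|² − r² = 260 − 5 = 255.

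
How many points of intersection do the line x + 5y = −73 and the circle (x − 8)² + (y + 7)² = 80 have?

0

Substituting the line into the circle gives 26x² − 324x + 1044 = 0.
Discriminant = (−324)² − 4·26·(1044) = −3600 < 0.
No real roots: the line does not meet the circle.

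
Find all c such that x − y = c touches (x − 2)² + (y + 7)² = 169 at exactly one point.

c = 9 ± 13√2

Tangency holds when the distance from the centre (2, −7) to the line equals the radius 13:
|1·2 − 1·(−7) − c| / √2 = 13
|c − (9)| = 13√2.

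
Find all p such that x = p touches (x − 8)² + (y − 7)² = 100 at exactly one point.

The line touches the circle iff its distance from (8, 7) is 10:
|1·8 + 0·7 − p| / √1 = 10
|p − (8)| = 10, so p = 18 or p = −2.

p = −2 or p = 18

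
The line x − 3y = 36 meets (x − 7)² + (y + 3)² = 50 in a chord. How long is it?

Express y = (−36 + x)/3 and substitute into the circle:
10x² − 180x + 720 = 0  ⟹  x² − 18x + 72 = 0
x = 12 or x = 6, giving (12, −8) and (6, −10).
Chord length = distance between (12, −8) and (6, −10) = √40 = 2√10.

2√10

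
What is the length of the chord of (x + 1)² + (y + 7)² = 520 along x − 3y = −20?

12√10

From the line, y = (20 + x)/3. Substituting:
10x² + 100x − 2990 = 0  ⟹  x² + 10x − 299 = 0
x = 13 or x = −23, giving (13, 11) and (−23, −1).
|(13, 11) − (−23, −1)| = √((36)² + (12)²) = 12√10.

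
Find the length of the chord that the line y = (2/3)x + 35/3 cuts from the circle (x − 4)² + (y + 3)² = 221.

Substitute y = (35 + 2x)/3:
13x² + 104x + 91 = 0  ⟹  x² + 8x + 7 = 0
x = −1 or x = −7, giving (−1, 11) and (−7, 7).
Chord length = distance between (−1, 11) and (−7, 7) = √52 = 2√13.

2√13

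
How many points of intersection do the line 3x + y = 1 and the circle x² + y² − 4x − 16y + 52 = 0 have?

Substituting the line into the circle gives 10x² + 38x + 37 = 0.
Δ = 1444 − 1480 = −36.
No real roots: the line does not meet the circle.

0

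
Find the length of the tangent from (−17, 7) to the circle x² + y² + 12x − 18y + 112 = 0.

2√30

Centre (−6, 9), r² = 5. |PO|² = (−11)² + (−2)² = 125.
By the tangent–radius right angle, tangent length = √(|PO|² − r²) = √120 = 2√30.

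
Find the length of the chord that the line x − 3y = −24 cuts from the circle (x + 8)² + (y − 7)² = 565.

Centre (−8, 7), r² = 565. Perpendicular distance d from centre to line = |−5| / √10 = 5/√10.
Half the chord is √(r² − d²) = √(1125/2), so the full chord is 15√10.

15√10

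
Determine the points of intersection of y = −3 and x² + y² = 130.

Substitute y = −3:
x² − 121 = 0
x = 11 or x = −11, giving (11, −3) and (−11, −3).

(−11, −3) and (11, −3)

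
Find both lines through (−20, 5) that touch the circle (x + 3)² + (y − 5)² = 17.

A line y − (5) = m(x − (−20)) is tangent when its distance from (−3, 5) is √17:
[m·(17) − (0)]² = 17(m² + 1)
16m² − 1 = 0, so m = −1/4 or m = 1/4.
With m = −1/4: x + 4y = 0. With m = 1/4: x − 4y = −40.

x + 4y = 0 and x − 4y = −40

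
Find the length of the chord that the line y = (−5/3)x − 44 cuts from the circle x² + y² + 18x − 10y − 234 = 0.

2√34

From the line, y = (−132 − 5x)/3. Substituting:
34x² + 1632x + 19278 = 0  ⟹  x² + 48x + 567 = 0
x = −21 or x = −27, giving (−21, −9) and (−27, 1).
Chord length = distance between (−21, −9) and (−27, 1) = √136 = 2√34.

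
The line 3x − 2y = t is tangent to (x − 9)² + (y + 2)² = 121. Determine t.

The line touches the circle iff its distance from (9, −2) is 11:
|3·9 − 2·(−2) − t| / √13 = 11
|t − (31)| = 11√13.

t = 31 ± 11√13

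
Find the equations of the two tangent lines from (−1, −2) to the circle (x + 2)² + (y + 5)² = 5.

2x + y = −4 and x − 2y = 3

Let a tangent through (−1, −2) have slope m. Its distance from (−2, −5) must equal √5:
[m·(−1) − (−3)]² = 5(m² + 1)
2m² + 3m − 2 = 0, so m = −2 or m = 1/2.
With m = −2: 2x + y = −4. With m = 1/2: x − 2y = 3.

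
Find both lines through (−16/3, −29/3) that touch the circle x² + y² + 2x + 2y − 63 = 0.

7x + 4y = −76 and x − 8y = 72

Write the tangent as mx − y + (−29/3 − m·(−16/3)) = 0 and set its distance from the centre to √65:
(13/3m − (26/3))² = 65(m² + 1)
32m² + 52m − 7 = 0, so m = −7/4 or m = 1/8.
With m = −7/4: 7x + 4y = −76. With m = 1/8: x − 8y = 72.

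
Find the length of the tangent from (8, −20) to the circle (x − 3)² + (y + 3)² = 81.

√233

The centre is (3, −3) and r = 9. The square of the distance from P to the centre is 25 + 289 = 314.
The tangent meets the radius at right angles, so tangent² = |PO|² − r² = 314 − 81 = 233.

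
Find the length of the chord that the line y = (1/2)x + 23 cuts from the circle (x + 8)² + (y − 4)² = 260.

8√5

Substitute y = (46 + x)/2:
5x² + 140x + 660 = 0  ⟹  x² + 28x + 132 = 0
x = −6 or x = −22, giving (−6, 20) and (−22, 12).
Chord length = distance between (−6, 20) and (−22, 12) = √320 = 8√5.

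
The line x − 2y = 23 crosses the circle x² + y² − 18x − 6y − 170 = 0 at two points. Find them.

Substitute y = (−23 + x)/2:
5x² − 130x + 125 = 0  ⟹  x² − 26x + 25 = 0
x = 25 or x = 1, giving (25, 1) and (1, −11).

(1, −11) and (25, 1)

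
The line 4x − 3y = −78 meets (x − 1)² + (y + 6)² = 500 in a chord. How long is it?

20

From the line, y = (78 + 4x)/3. Substituting:
25x² + 750x + 4725 = 0  ⟹  x² + 30x + 189 = 0
x = −9 or x = −21, giving (−9, 14) and (−21, −2).
Chord length = distance between (−9, 14) and (−21, −2) = √400 = 20.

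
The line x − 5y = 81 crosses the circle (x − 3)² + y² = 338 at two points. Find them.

From the line, y = (−81 + x)/5. Substituting:
26x² − 312x − 1664 = 0  ⟹  x² − 12x − 64 = 0
x = 16 or x = −4, giving (16, −13) and (−4, −17).

(−4, −17) and (16, −13)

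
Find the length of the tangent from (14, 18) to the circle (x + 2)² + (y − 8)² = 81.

With centre O = (−2, 8), |OP|² = 356 and r² = 81.
The tangent meets the radius at right angles, so tangent² = |PO|² − r² = 356 − 81 = 275.

5√11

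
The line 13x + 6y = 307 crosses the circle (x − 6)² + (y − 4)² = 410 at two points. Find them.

Substitute y = (307 − 13x)/6:
205x² − 7790x + 66625 = 0  ⟹  x² − 38x + 325 = 0
x = 25 or x = 13, giving (25, −3) and (13, 23).

(13, 23) and (25, −3)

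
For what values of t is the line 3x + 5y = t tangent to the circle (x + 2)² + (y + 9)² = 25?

t = −51 ± 5√34

Tangency holds when the distance from the centre (−2, −9) to the line equals the radius 5:
|3·(−2) + 5·(−9) − t| / √34 = 5
|t − (−51)| = 5√34.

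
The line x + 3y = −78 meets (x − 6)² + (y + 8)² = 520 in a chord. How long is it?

8√10

Substitute y = (−78 − x)/3:
10x² − 1440 = 0  ⟹  x² − 144 = 0
x = 12 or x = −12, giving (12, −30) and (−12, −22).
Chord length = distance between (12, −30) and (−12, −22) = √640 = 8√10.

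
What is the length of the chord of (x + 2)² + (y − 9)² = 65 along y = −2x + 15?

Centre (−2, 9), r² = 65. Perpendicular distance d from centre to line = |−10| / √5 = 10/√5.
Half the chord is √(r² − d²) = √(45), so the full chord is 6√5.

6√5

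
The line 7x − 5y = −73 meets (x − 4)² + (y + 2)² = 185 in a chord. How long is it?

Express y = (73 + 7x)/5 and substitute into the circle:
74x² + 962x + 2664 = 0  ⟹  x² + 13x + 36 = 0
x = −4 or x = −9, giving (−4, 9) and (−9, 2).
Chord length = distance between (−4, 9) and (−9, 2) = √74 = √74.

√74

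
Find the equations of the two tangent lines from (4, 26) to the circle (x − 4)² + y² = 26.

5x − y = −6 and 5x + y = 46

Write the tangent as mx − y + (26 − m·(4)) = 0 and set its distance from the centre to √26:
(0m − (−26))² = 26(m² + 1)
m² − 25 = 0, so m = 5 or m = −5.
With m = 5: 5x − y = −6. With m = −5: 5x + y = 46.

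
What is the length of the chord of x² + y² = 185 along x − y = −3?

19√2

From the line, y = x + 3. Substituting:
2x² + 6x − 176 = 0  ⟹  x² + 3x − 88 = 0
x = 8 or x = −11, giving (8, 11) and (−11, −8).
|(8, 11) − (−11, −8)| = √((19)² + (19)²) = 19√2.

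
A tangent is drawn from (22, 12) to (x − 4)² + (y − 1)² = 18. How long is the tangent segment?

The centre is (4, 1) and r = 3√2. The square of the distance from P to the centre is 324 + 121 = 445.
By the tangent–radius right angle, tangent length = √(|PO|² − r²) = √427.

√427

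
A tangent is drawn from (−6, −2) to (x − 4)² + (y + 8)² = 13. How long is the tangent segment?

√123

With centre O = (4, −8), |OP|² = 136 and r² = 13.
By the tangent–radius right angle, tangent length = √(|PO|² − r²) = √123.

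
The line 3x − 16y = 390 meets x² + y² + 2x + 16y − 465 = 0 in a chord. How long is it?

Centre (−1, −8), r² = 530. Perpendicular distance d from centre to line = |−265| / √265 = 265/√265.
Chord = 2√(r² − d²) = 2·√(265) = 2√265.

2√265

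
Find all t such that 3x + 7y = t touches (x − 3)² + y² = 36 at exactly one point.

For a tangent, require d(centre, line) = r = 6.
|3·3 + 7·0 − t| / √58 = 6
|t − (9)| = 6√58.

t = 9 ± 6√58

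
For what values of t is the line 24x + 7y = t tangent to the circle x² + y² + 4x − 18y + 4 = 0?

For a tangent, require d(centre, line) = r = 9.
|24·(−2) + 7·9 − t| / √625 = 9
|t − (15)| = 9·25, so t = 240 or t = −210.

t = −210 or t = 240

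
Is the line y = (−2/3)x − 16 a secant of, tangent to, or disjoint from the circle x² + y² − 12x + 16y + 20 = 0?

Centre (6, −8), r² = 80. Distance² from centre to line = (36)²/13 = 1296/13.
Since d² > r², the line lies outside the circle.

disjoint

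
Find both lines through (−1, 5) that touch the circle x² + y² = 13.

A line y − (5) = m(x − (−1)) is tangent when its distance from (0, 0) is √13:
[m·(1) − (−5)]² = 13(m² + 1)
6m² − 5m − 6 = 0, so m = 3/2 or m = −2/3.
Through (−1, 5) these give 3x − 2y = −13 and 2x + 3y = 13.

3x − 2y = −13 and 2x + 3y = 13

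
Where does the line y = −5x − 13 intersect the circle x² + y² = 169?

(−5, 12) and (0, −13)

Substitute y = −5x − 13:
26x² + 130x = 0  ⟹  x² + 5x = 0
x = 0 or x = −5, giving (0, −13) and (−5, 12).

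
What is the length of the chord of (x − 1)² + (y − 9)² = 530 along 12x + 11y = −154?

2√265

Centre (1, 9), r² = 530. Perpendicular distance d from centre to line = |265| / √265 = 265/√265.
Half the chord is √(r² − d²) = √(265), so the full chord is 2√265.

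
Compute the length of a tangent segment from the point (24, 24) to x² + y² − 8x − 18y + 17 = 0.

√545

Centre (4, 9), r² = 80. |PO|² = (20)² + (15)² = 625.
By the tangent–radius right angle, tangent length = √(|PO|² − r²) = √545.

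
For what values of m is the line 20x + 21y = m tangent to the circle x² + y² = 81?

m = −261 or m = 261

The line touches the circle iff its distance from (0, 0) is 9:
|20·0 + 21·0 − m| / √841 = 9
|m| = 9·29, so m = 261 or m = −261.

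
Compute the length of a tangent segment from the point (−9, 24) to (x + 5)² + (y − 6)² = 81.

With centre O = (−5, 6), |OP|² = 340 and r² = 81.
The tangent meets the radius at right angles, so tangent² = |PO|² − r² = 340 − 81 = 259.

√259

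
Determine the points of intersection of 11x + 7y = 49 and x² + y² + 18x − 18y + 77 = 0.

From the line, y = (49 − 11x)/7. Substituting:
170x² + 1190x = 0  ⟹  x² + 7x = 0
x = 0 or x = −7, giving (0, 7) and (−7, 18).

(−7, 18) and (0, 7)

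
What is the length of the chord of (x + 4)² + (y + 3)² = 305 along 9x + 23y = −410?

√610

Centre (−4, −3), r² = 305. Perpendicular distance d from centre to line = |305| / √610 = 305/√610.
Chord = 2√(r² − d²) = 2·√(305/2) = √610.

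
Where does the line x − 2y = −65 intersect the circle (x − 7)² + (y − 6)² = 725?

(−7, 29) and (−3, 31)

From the line, y = (65 + x)/2. Substituting:
5x² + 50x + 105 = 0  ⟹  x² + 10x + 21 = 0
x = −3 or x = −7, giving (−3, 31) and (−7, 29).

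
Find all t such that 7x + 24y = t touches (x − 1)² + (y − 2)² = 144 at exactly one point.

For a tangent, require d(centre, line) = r = 12.
|7·1 + 24·2 − t| / √625 = 12
|t − (55)| = 12·25, so t = 355 or t = −245.

t = −245 or t = 355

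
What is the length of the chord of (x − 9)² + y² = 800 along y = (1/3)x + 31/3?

16√10

Centre (9, 0), r² = 800. Perpendicular distance d from centre to line = |40| / √10 = 40/√10.
Chord = 2√(r² − d²) = 2·√(640) = 16√10.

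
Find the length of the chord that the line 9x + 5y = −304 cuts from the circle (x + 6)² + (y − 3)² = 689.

From the line, y = (−304 − 9x)/5. Substituting:
106x² + 6042x + 85436 = 0  ⟹  x² + 57x + 806 = 0
x = −26 or x = −31, giving (−26, −14) and (−31, −5).
|(−26, −14) − (−31, −5)| = √((5)² + (−9)²) = √106.

√106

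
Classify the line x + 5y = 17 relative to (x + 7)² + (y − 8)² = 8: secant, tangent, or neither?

Substituting the line into the circle gives 26x² + 396x + 1554 = 0.
Discriminant = (396)² − 4·26·(1554) = −4800 < 0.
No real roots: the line does not meet the circle.

neither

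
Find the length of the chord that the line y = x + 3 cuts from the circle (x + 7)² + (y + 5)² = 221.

The distance from (−7, −5) to the line is 1/√2, and r² = 221.
Half the chord is √(r² − d²) = √(441/2), so the full chord is 21√2.

21√2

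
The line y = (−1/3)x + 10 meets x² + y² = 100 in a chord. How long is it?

2√10

Substitute y = (30 − x)/3:
10x² − 60x = 0  ⟹  x² − 6x = 0
x = 6 or x = 0, giving (6, 8) and (0, 10).
Chord length = distance between (6, 8) and (0, 10) = √40 = 2√10.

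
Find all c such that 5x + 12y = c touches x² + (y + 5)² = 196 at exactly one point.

Tangency holds when the distance from the centre (0, −5) to the line equals the radius 14:
|5·0 + 12·(−5) − c| / √169 = 14
|c − (−60)| = 14·13, so c = 122 or c = −242.

c = −242 or c = 122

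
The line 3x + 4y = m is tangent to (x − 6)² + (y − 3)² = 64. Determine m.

m = −10 or m = 70

The line touches the circle iff its distance from (6, 3) is 8:
|3·6 + 4·3 − m| / √25 = 8
|m − (30)| = 8·5, so m = 70 or m = −10.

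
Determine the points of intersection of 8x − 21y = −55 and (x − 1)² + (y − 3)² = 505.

From the line, y = (55 + 8x)/21. Substituting:
505x² − 1010x − 222200 = 0  ⟹  x² − 2x − 440 = 0
x = 22 or x = −20, giving (22, 11) and (−20, −5).

(−20, −5) and (22, 11)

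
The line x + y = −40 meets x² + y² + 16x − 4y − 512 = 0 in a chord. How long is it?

Express y = −x − 40 and substitute into the circle:
2x² + 100x + 1248 = 0  ⟹  x² + 50x + 624 = 0
x = −24 or x = −26, giving (−24, −16) and (−26, −14).
Chord length = distance between (−24, −16) and (−26, −14) = √8 = 2√2.

2√2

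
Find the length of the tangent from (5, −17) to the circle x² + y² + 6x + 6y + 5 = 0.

√247

With centre O = (−3, −3), |OP|² = 260 and r² = 13.
By the tangent–radius right angle, tangent length = √(|PO|² − r²) = √247.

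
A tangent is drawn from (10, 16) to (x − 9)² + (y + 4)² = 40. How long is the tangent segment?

With centre O = (9, −4), |OP|² = 401 and r² = 40.
Power of the point: PT² = |PO|² − r² = 361, so PT = 19.

19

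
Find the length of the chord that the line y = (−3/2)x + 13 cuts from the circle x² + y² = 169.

6√13

Substitute y = (26 − 3x)/2:
13x² − 156x = 0  ⟹  x² − 12x = 0
x = 12 or x = 0, giving (12, −5) and (0, 13).
|(12, −5) − (0, 13)| = √((12)² + (−18)²) = 6√13.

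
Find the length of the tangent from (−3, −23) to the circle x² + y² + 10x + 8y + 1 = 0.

5√13

The centre is (−5, −4) and r = 2√10. The square of the distance from P to the centre is 4 + 361 = 365.
By the tangent–radius right angle, tangent length = √(|PO|² − r²) = √325 = 5√13.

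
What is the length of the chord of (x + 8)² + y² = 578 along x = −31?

The line gives x = −31. Substituting into the circle:
y² − 49 = 0
y = 7 or y = −7, giving (−31, 7) and (−31, −7).
|(−31, 7) − (−31, −7)| = √((0)² + (14)²) = 14.

14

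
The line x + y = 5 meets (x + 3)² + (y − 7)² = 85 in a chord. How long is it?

13√2

The distance from (−3, 7) to the line is 1/√2, and r² = 85.
Chord = 2√(r² − d²) = 2·√(169/2) = 13√2.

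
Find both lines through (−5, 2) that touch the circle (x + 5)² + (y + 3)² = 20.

Let a tangent through (−5, 2) have slope m. Its distance from (−5, −3) must equal 2√5:
(0m − (−5))² = 20(m² + 1)
4m² − 1 = 0, so m = −1/2 or m = 1/2.
With m = −1/2: x + 2y = −1. With m = 1/2: x − 2y = −9.

x + 2y = −1 and x − 2y = −9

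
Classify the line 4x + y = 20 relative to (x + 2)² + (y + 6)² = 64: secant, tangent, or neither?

Substituting the line into the circle gives 17x² − 204x + 616 = 0.
Δ = 41616 − 41888 = −272.
No real roots: the line does not meet the circle.

neither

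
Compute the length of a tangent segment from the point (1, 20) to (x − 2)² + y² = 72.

√329

With centre O = (2, 0), |OP|² = 401 and r² = 72.
The tangent meets the radius at right angles, so tangent² = |PO|² − r² = 401 − 72 = 329.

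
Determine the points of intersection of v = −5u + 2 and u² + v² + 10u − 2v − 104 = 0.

(−2, 12) and (2, −8)

Express v = −5u + 2 and substitute into the circle:
26u² − 104 = 0  ⟹  u² − 4 = 0
u = 2 or u = −2, giving (2, −8) and (−2, 12).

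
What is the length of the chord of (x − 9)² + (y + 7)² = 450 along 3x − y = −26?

6√10

Express y = 3x + 26 and substitute into the circle:
10x² + 180x + 720 = 0  ⟹  x² + 18x + 72 = 0
x = −6 or x = −12, giving (−6, 8) and (−12, −10).
Chord length = distance between (−6, 8) and (−12, −10) = √360 = 6√10.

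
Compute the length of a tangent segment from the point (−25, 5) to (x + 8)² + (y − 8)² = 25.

With centre O = (−8, 8), |OP|² = 298 and r² = 25.
Power of the point: PT² = |PO|² − r² = 273, so PT = √273.

√273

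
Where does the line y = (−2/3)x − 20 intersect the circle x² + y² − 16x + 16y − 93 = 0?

(−3, −18) and (3, −22)

Express y = (−60 − 2x)/3 and substitute into the circle:
13x² − 117 = 0  ⟹  x² − 9 = 0
x = 3 or x = −3, giving (3, −22) and (−3, −18).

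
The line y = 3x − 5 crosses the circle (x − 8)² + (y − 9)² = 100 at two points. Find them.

(2, 1) and (8, 19)

Express y = 3x − 5 and substitute into the circle:
10x² − 100x + 160 = 0  ⟹  x² − 10x + 16 = 0
x = 8 or x = 2, giving (8, 19) and (2, 1).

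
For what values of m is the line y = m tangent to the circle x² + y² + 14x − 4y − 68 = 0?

m = −9 or m = 13

For a tangent, require d(centre, line) = r = 11.
|0·(−7) + 1·2 − m| / √1 = 11
|m − (2)| = 11, so m = 13 or m = −9.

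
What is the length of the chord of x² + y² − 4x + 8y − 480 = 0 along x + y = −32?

The distance from (2, −4) to the line is 30/√2, and r² = 500.
Chord = 2√(r² − d²) = 2·√(50) = 10√2.

10√2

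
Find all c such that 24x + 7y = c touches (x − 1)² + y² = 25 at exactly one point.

c = −101 or c = 149

Tangency holds when the distance from the centre (1, 0) to the line equals the radius 5:
|24·1 + 7·0 − c| / √625 = 5
|c − (24)| = 5·25, so c = 149 or c = −101.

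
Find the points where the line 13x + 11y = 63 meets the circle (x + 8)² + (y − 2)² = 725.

Substitute y = (63 − 13x)/11:
290x² + 870x − 78300 = 0  ⟹  x² + 3x − 270 = 0
x = 15 or x = −18, giving (15, −12) and (−18, 27).

(−18, 27) and (15, −12)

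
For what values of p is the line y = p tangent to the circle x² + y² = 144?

p = −12 or p = 12

The line touches the circle iff its distance from (0, 0) is 12:
|0·0 + 1·0 − p| / √1 = 12
|p| = 12, so p = 12 or p = −12.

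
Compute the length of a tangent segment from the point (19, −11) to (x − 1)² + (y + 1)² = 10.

3√46

The centre is (1, −1) and r = √10. The square of the distance from P to the centre is 324 + 100 = 424.
The tangent meets the radius at right angles, so tangent² = |PO|² − r² = 424 − 10 = 414.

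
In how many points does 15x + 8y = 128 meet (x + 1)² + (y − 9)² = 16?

0

Centre (−1, 9), r² = 16. Distance² from centre to line = (−71)²/289 = 5041/289.
Since d² > r², the line lies outside the circle.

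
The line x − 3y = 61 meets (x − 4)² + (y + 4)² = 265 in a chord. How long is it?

5√10

Express y = (−61 + x)/3 and substitute into the circle:
10x² − 170x + 160 = 0  ⟹  x² − 17x + 16 = 0
x = 16 or x = 1, giving (16, −15) and (1, −20).
|(16, −15) − (1, −20)| = √((15)² + (5)²) = 5√10.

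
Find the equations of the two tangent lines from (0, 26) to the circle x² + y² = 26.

Write the tangent as mx − y + (26 − m·(0)) = 0 and set its distance from the centre to √26:
(0m − (−26))² = 26(m² + 1)
m² − 25 = 0, so m = 5 or m = −5.
Through (0, 26) these give 5x − y = −26 and 5x + y = 26.

5x − y = −26 and 5x + y = 26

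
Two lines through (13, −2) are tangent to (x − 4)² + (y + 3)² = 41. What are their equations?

5x − 4y = 73 and 4x + 5y = 42

Let a tangent through (13, −2) have slope m. Its distance from (4, −3) must equal √41:
(−9m − (−1))² = 41(m² + 1)
20m² − 9m − 20 = 0, so m = 5/4 or m = −4/5.
With m = 5/4: 5x − 4y = 73. With m = −4/5: 4x + 5y = 42.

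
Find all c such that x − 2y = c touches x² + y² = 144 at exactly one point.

Tangency holds when the distance from the centre (0, 0) to the line equals the radius 12:
|1·0 − 2·0 − c| / √5 = 12
|c| = 12√5.

c = ±12√5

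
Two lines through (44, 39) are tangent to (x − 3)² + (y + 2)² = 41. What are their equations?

A line y − (39) = m(x − (44)) is tangent when its distance from (3, −2) is √41:
(−41m − (−41))² = 41(m² + 1)
20m² − 41m + 20 = 0, so m = 4/5 or m = 5/4.
Through (44, 39) these give 4x − 5y = −19 and 5x − 4y = 64.

4x − 5y = −19 and 5x − 4y = 64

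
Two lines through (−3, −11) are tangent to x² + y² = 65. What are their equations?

7x + 4y = −65 and 4x − 7y = 65

Let a tangent through (−3, −11) have slope m. Its distance from (0, 0) must equal √65:
(3m − (11))² = 65(m² + 1)
28m² + 33m − 28 = 0, so m = −7/4 or m = 4/7.
With m = −7/4: 7x + 4y = −65. With m = 4/7: 4x − 7y = 65.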